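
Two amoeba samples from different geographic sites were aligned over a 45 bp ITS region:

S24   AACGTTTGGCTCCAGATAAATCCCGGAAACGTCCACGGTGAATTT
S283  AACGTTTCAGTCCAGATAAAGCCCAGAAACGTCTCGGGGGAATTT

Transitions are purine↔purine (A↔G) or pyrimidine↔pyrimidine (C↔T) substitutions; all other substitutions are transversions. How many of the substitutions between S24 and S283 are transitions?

3

Differing sites — 8:G/C (Tv); 9:G/A (Ti); 10:C/G (Tv); 21:T/G (Tv); 25:G/A (Ti); 34:C/T (Ti); 35:A/C (Tv); 36:C/G (Tv); 39:T/G (Tv).
Of the 9 differences, 3 transitions and 6 transversions, so the answer is 3.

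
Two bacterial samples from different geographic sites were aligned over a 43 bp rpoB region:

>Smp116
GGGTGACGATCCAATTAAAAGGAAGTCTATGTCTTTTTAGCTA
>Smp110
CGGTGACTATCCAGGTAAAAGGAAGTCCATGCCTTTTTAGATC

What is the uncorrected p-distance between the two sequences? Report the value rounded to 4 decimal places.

The sequences differ at positions 1 (G/C), 8 (G/T), 14 (A/G), 15 (T/G), 28 (T/C), 32 (T/C), 41 (C/A), 43 (A/C).
There are 8 differences over 43 sites, so p = 8/43 = 0.1860.

0.1860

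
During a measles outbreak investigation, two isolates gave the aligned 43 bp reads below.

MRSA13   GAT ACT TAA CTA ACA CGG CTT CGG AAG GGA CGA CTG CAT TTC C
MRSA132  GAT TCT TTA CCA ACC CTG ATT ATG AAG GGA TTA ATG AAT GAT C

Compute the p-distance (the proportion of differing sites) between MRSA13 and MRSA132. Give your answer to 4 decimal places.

The sequences differ at positions 4 (A/T), 8 (A/T), 11 (T/C), 15 (A/C), 17 (G/T), 19 (C/A), 22 (C/A), 23 (G/T), 31 (C/T), 32 (G/T), 34 (C/A), 37 (C/A), 40 (T/G), 41 (T/A), 42 (C/T).
There are 15 differences over 43 sites, so p = 15/43 = 0.3488.

0.3488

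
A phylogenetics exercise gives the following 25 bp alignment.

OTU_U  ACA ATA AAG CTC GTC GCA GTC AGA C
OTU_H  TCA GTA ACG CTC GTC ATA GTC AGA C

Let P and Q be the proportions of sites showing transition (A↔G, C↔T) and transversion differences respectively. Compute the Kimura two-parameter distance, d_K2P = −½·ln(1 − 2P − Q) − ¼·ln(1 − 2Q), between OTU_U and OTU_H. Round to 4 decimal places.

Mismatches occur at site 1 (A→T, transversion), site 4 (A→G, transition), site 8 (A→C, transversion), site 16 (G→A, transition), site 17 (C→T, transition).
Of the 5 differences, 3 transitions and 2 transversions over 25 sites: P = 3/25 = 0.120000, Q = 2/25 = 0.080000.
d = −0.5·ln(0.680000) − 0.25·ln(0.840000) = −0.5·(-0.385662) − 0.25·(-0.174353) = 0.2364.

0.2364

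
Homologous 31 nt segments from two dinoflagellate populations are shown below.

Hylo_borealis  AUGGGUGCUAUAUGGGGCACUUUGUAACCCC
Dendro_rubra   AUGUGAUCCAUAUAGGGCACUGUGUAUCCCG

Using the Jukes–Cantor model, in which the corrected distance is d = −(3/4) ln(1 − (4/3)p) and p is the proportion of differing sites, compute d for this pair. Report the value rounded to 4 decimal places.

The sequences differ at positions 4 (G/U), 6 (U/A), 7 (G/U), 9 (U/C), 14 (G/A), 22 (U/G), 27 (A/U), 31 (C/G).
p = 8/31 = 0.258065.
d = −0.75 · ln(1 − (4/3)·0.258065) = −0.75 · ln(0.655913) = −0.75 · (-0.421727) = 0.3163.

0.3163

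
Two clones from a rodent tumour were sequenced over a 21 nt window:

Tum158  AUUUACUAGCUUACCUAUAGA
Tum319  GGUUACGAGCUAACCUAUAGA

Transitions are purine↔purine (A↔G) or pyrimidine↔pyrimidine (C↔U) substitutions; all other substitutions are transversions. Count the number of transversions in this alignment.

3

Differing sites — 1:A/G (Ti); 2:U/G (Tv); 7:U/G (Tv); 12:U/A (Tv).
Of the 4 differences, 1 transition and 3 transversions, so the answer is 3.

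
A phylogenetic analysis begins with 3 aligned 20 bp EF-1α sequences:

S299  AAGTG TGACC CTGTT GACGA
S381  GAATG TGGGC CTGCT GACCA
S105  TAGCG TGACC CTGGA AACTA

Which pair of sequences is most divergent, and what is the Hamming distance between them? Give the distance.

9

Pairwise Hamming distances:
  S299 vs S381: 6
  S299 vs S105: 6
  S381 vs S105: 9
The largest is 9, between S381 and S105.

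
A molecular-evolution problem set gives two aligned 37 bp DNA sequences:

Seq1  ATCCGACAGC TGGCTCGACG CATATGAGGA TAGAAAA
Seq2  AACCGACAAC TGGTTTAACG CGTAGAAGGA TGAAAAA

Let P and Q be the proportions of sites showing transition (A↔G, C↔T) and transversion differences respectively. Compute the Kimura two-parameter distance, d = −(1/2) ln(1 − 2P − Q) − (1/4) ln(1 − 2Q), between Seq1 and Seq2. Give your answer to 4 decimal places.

0.3618

Mismatches occur at site 2 (T/A, transversion), site 9 (G/A, transition), site 14 (C/T, transition), site 16 (C/T, transition), site 17 (G/A, transition), site 22 (A/G, transition), site 25 (T/G, transversion), site 26 (G/A, transition), site 32 (A/G, transition), site 33 (G/A, transition).
Of the 10 differences, 8 transitions and 2 transversions over 37 sites: P = 8/37 = 0.216216, Q = 2/37 = 0.054054.
d = −0.5·ln(0.513514) − 0.25·ln(0.891892) = −0.5·(-0.666478) − 0.25·(-0.114410) = 0.3618.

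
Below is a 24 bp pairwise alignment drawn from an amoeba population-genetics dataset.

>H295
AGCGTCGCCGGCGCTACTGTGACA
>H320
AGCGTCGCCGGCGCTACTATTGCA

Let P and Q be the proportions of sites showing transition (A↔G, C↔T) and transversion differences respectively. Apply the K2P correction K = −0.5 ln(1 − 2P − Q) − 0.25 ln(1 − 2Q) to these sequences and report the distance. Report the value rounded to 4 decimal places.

Mismatches occur at site 19 (G↔A, transition), site 21 (G↔T, transversion), site 22 (A↔G, transition).
Of the 3 differences, 2 transitions and 1 transversion over 24 sites: P = 2/24 = 0.083333, Q = 1/24 = 0.041667.
d = −0.5·ln(0.791667) − 0.25·ln(0.916666) = −0.5·(-0.233614) − 0.25·(-0.087012) = 0.1386.

0.1386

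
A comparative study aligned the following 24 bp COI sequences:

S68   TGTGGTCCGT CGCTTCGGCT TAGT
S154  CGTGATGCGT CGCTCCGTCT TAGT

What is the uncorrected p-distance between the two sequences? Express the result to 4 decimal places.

Mismatches occur at site 1 (T/C), site 5 (G/A), site 7 (C/G), site 15 (T/C), site 18 (G/T).
There are 5 differences over 24 sites, so p = 5/24 = 0.2083.

0.2083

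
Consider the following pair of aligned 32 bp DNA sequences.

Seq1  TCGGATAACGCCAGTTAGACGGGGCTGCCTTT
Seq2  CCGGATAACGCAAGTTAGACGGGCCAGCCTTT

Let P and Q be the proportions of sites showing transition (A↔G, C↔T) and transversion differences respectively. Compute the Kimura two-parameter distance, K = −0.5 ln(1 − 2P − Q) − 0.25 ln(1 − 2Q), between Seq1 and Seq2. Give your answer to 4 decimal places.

The sequences differ at positions 1 (T/C, transition), 12 (C/A, transversion), 24 (G/C, transversion), 26 (T/A, transversion).
Of the 4 differences, 1 transition and 3 transversions over 32 sites: P = 1/32 = 0.031250, Q = 3/32 = 0.093750.
d = −0.5·ln(0.843750) − 0.25·ln(0.812500) = −0.5·(-0.169899) − 0.25·(-0.207639) = 0.1369.

0.1369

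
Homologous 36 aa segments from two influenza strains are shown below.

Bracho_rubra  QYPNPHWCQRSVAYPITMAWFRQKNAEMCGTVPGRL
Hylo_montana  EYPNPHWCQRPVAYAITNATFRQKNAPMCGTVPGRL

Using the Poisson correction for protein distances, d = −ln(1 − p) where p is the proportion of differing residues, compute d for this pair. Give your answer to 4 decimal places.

The sequences differ at positions 1 (Q/E), 11 (S/P), 15 (P/A), 18 (M/N), 20 (W/T), 27 (E/P).
p = 6/36 = 0.166667.
d = −ln(1 − 0.166667) = −ln(0.833333) = 0.1823.

0.1823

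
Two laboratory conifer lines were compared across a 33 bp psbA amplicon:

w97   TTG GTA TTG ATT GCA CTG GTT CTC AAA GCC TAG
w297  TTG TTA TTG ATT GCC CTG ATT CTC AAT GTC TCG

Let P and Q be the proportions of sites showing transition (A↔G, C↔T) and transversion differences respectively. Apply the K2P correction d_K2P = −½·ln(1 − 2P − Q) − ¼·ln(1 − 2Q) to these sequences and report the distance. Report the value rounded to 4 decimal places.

The sequences differ at positions 4 (G/T, transversion), 15 (A/C, transversion), 19 (G/A, transition), 27 (A/T, transversion), 29 (C/T, transition), 32 (A/C, transversion).
Of the 6 differences, 2 transitions and 4 transversions over 33 sites: P = 2/33 = 0.060606, Q = 4/33 = 0.121212.
d = −0.5·ln(0.757576) − 0.25·ln(0.757576) = −0.5·(-0.277631) − 0.25·(-0.277631) = 0.2082.

0.2082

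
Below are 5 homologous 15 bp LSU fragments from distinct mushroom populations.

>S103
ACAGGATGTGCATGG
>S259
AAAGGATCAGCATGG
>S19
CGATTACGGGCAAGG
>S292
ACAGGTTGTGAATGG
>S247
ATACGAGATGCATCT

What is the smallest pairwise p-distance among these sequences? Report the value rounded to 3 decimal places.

Pairwise Hamming distances:
  S103 vs S259: 3
  S103 vs S19: 7
  S103 vs S292: 2
  S103 vs S247: 6
  S259 vs S19: 8
  S259 vs S292: 5
  S259 vs S247: 7
  S19 vs S292: 9
  S19 vs S247: 10
  S292 vs S247: 8
The smallest is 2 mismatches, between S103 and S292; p = 2/15 = 0.133.

0.133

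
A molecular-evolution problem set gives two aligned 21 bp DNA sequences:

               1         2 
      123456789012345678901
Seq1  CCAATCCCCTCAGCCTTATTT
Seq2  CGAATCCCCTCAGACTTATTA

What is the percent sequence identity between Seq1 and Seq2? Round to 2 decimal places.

85.71%

Mismatches occur at site 2 (C→G), site 14 (C→A), site 21 (T→A).
18 of the 21 sites match, so the percent identity is 18/21 × 100 = 85.71%.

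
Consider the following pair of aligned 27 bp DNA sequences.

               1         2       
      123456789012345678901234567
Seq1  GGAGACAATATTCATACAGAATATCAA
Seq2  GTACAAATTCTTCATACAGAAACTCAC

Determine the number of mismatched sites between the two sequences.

8

Mismatches occur at site 2 (G/T), site 4 (G/C), site 6 (C/A), site 8 (A/T), site 10 (A/C), site 22 (T/A), site 23 (A/C), site 27 (A/C).
That gives 8 mismatches out of 27 aligned sites, so the Hamming distance is 8.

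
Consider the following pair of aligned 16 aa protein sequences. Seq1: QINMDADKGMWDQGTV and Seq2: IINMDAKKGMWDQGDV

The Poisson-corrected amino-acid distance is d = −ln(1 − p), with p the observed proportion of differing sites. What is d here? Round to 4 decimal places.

0.2076

Mismatches occur at site 1 (Q→I), site 7 (D→K), site 15 (T→D).
p = 3/16 = 0.187500.
d = −ln(1 − 0.187500) = −ln(0.812500) = 0.2076.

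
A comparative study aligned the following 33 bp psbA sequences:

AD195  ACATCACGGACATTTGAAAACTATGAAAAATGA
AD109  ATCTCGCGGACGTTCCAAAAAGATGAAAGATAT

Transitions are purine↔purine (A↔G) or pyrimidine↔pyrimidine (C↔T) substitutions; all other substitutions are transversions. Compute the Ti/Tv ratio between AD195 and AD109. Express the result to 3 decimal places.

Differing sites — 2:C/T (Ti); 3:A/C (Tv); 6:A/G (Ti); 12:A/G (Ti); 15:T/C (Ti); 16:G/C (Tv); 21:C/A (Tv); 22:T/G (Tv); 29:A/G (Ti); 32:G/A (Ti); 33:A/T (Tv).
Of the 11 differences, 6 transitions and 5 transversions, so Ti/Tv = 6/5 = 1.200.

1.200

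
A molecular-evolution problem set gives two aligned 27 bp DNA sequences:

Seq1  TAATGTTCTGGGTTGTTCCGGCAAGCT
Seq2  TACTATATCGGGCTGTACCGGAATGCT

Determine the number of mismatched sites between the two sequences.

9

Differing sites — 3:A/C; 5:G/A; 7:T/A; 8:C/T; 9:T/C; 13:T/C; 17:T/A; 22:C/A; 24:A/T.
That gives 9 mismatches out of 27 aligned sites, so the Hamming distance is 9.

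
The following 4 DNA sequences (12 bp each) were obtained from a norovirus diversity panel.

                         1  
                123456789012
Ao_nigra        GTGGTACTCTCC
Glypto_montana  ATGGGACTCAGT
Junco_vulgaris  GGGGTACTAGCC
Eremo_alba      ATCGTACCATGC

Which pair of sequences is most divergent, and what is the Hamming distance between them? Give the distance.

Pairwise Hamming distances:
  Ao_nigra vs Glypto_montana: 5
  Ao_nigra vs Junco_vulgaris: 3
  Ao_nigra vs Eremo_alba: 5
  Glypto_montana vs Junco_vulgaris: 7
  Glypto_montana vs Eremo_alba: 6
  Junco_vulgaris vs Eremo_alba: 6
The largest is 7, between Glypto_montana and Junco_vulgaris.

7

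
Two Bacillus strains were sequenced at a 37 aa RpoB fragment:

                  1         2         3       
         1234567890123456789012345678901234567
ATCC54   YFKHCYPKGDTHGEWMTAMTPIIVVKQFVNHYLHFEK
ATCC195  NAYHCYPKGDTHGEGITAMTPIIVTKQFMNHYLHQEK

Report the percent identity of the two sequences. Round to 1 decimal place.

78.4%

Mismatches occur at site 1 (Y↔N), site 2 (F↔A), site 3 (K↔Y), site 15 (W↔G), site 16 (M↔I), site 25 (V↔T), site 29 (V↔M), site 35 (F↔Q).
29 of the 37 sites match, so the percent identity is 29/37 × 100 = 78.4%.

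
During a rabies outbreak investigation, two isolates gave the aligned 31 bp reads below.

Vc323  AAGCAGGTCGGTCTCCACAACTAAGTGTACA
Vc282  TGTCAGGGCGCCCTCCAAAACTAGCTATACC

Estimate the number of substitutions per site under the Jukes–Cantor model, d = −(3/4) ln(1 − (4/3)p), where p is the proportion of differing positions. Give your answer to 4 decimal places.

0.4806

Differing sites — 1:A/T; 2:A/G; 3:G/T; 8:T/G; 11:G/C; 12:T/C; 18:C/A; 24:A/G; 25:G/C; 27:G/A; 31:A/C.
p = 11/31 = 0.354839.
d = −0.75 · ln(1 − (4/3)·0.354839) = −0.75 · ln(0.526881) = −0.75 · (-0.640781) = 0.4806.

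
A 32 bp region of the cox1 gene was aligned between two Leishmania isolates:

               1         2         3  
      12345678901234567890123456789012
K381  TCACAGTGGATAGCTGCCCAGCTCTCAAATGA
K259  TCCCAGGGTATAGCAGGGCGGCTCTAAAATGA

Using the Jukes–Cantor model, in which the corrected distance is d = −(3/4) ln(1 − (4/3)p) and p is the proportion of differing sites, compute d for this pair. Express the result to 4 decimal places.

0.3041

Mismatches occur at site 3 (A→C), site 7 (T→G), site 9 (G→T), site 15 (T→A), site 17 (C→G), site 18 (C→G), site 20 (A→G), site 26 (C→A).
p = 8/32 = 0.250000.
d = −0.75 · ln(1 − (4/3)·0.250000) = −0.75 · ln(0.666667) = −0.75 · (-0.405465) = 0.3041.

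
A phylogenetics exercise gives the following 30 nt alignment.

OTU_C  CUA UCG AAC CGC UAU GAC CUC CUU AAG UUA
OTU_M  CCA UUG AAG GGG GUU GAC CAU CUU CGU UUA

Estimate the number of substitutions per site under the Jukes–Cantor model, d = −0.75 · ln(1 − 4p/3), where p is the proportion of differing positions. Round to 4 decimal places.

Mismatches occur at site 2 (U→C), site 5 (C→U), site 9 (C→G), site 10 (C→G), site 12 (C→G), site 13 (U→G), site 14 (A→U), site 20 (U→A), site 21 (C→U), site 25 (A→C), site 26 (A→G), site 27 (G→U).
p = 12/30 = 0.400000.
d = −0.75 · ln(1 − (4/3)·0.400000) = −0.75 · ln(0.466667) = −0.75 · (-0.762139) = 0.5716.

0.5716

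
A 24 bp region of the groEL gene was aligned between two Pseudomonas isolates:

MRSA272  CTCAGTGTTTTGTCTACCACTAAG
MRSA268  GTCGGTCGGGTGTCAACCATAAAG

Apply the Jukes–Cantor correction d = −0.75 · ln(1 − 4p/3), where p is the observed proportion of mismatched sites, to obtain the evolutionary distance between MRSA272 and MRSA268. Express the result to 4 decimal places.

0.5199

Differing sites — 1:C/G; 4:A/G; 7:G/C; 8:T/G; 9:T/G; 10:T/G; 15:T/A; 20:C/T; 21:T/A.
p = 9/24 = 0.375000.
d = −0.75 · ln(1 − (4/3)·0.375000) = −0.75 · ln(0.500000) = −0.75 · (-0.693147) = 0.5199.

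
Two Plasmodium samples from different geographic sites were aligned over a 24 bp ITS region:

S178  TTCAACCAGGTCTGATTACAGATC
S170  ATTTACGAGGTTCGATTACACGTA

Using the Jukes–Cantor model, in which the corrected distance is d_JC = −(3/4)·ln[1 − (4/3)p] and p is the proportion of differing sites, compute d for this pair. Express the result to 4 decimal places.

0.5199

Mismatches occur at site 1 (T↔A), site 3 (C↔T), site 4 (A↔T), site 7 (C↔G), site 12 (C↔T), site 13 (T↔C), site 21 (G↔C), site 22 (A↔G), site 24 (C↔A).
p = 9/24 = 0.375000.
d = −0.75 · ln(1 − (4/3)·0.375000) = −0.75 · ln(0.500000) = −0.75 · (-0.693147) = 0.5199.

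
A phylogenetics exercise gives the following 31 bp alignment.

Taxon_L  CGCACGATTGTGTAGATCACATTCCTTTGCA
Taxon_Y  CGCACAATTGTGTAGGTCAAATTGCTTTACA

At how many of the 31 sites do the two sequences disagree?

Mismatches occur at site 6 (G→A), site 16 (A→G), site 20 (C→A), site 24 (C→G), site 29 (G→A).
That gives 5 mismatches out of 31 aligned sites, so the Hamming distance is 5.

5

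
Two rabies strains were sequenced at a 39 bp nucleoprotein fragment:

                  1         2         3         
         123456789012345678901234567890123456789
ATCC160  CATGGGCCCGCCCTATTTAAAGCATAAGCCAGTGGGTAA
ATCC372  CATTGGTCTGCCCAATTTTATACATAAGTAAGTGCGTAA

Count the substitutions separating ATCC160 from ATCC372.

10

The sequences differ at positions 4 (G/T), 7 (C/T), 9 (C/T), 14 (T/A), 19 (A/T), 21 (A/T), 22 (G/A), 29 (C/T), 30 (C/A), 35 (G/C).
That gives 10 mismatches out of 39 aligned sites, so the Hamming distance is 10.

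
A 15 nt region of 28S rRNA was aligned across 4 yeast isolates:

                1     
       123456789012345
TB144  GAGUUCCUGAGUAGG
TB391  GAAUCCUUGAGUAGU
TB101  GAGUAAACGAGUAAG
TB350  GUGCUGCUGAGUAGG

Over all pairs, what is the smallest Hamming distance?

Pairwise Hamming distances:
  TB144 vs TB391: 4
  TB144 vs TB101: 5
  TB144 vs TB350: 3
  TB391 vs TB101: 7
  TB391 vs TB350: 7
  TB101 vs TB350: 7
The smallest is 3, between TB144 and TB350.

3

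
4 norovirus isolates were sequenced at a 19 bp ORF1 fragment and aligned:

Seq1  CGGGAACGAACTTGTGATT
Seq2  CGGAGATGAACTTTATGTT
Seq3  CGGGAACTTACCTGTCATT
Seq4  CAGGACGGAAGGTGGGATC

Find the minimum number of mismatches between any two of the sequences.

4

Pairwise Hamming distances:
  Seq1 vs Seq2: 7
  Seq1 vs Seq3: 4
  Seq1 vs Seq4: 7
  Seq2 vs Seq3: 10
  Seq2 vs Seq4: 12
  Seq3 vs Seq4: 10
The smallest is 4, between Seq1 and Seq3.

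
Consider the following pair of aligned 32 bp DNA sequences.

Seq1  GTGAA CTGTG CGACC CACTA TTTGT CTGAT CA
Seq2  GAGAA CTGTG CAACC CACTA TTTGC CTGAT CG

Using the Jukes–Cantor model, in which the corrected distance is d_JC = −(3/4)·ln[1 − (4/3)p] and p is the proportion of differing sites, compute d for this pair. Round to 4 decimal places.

The sequences differ at positions 2 (T/A), 12 (G/A), 25 (T/C), 32 (A/G).
p = 4/32 = 0.125000.
d = −0.75 · ln(1 − (4/3)·0.125000) = −0.75 · ln(0.833333) = −0.75 · (-0.182322) = 0.1367.

0.1367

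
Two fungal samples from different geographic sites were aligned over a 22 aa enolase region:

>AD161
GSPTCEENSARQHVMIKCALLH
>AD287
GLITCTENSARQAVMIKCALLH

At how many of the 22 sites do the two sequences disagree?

The sequences differ at positions 2 (S/L), 3 (P/I), 6 (E/T), 13 (H/A).
That gives 4 mismatches out of 22 aligned sites, so the Hamming distance is 4.

4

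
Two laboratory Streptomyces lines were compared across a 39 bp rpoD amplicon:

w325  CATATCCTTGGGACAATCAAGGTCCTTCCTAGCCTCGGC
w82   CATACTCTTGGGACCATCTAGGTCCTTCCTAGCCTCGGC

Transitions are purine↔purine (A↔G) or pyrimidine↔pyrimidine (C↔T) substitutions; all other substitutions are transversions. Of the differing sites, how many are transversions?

Differing sites — 5:T/C (Ti); 6:C/T (Ti); 15:A/C (Tv); 19:A/T (Tv).
Of the 4 differences, 2 transitions and 2 transversions, so the answer is 2.

2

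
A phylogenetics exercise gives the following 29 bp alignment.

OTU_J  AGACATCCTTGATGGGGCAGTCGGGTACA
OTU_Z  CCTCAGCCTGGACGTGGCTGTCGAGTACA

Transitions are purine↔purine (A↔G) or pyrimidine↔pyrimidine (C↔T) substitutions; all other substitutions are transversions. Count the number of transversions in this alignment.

7

The sequences differ at positions 1 (A/C, transversion), 2 (G/C, transversion), 3 (A/T, transversion), 6 (T/G, transversion), 10 (T/G, transversion), 13 (T/C, transition), 15 (G/T, transversion), 19 (A/T, transversion), 24 (G/A, transition).
Of the 9 differences, 2 transitions and 7 transversions, so the answer is 7.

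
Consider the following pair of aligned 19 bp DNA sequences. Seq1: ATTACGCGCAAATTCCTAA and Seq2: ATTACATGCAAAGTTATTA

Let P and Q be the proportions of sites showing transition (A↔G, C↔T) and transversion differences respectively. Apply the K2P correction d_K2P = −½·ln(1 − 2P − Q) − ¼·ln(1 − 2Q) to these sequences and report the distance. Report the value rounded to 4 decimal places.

0.4158

Differing sites — 6:G/A (Ti); 7:C/T (Ti); 13:T/G (Tv); 15:C/T (Ti); 16:C/A (Tv); 18:A/T (Tv).
Of the 6 differences, 3 transitions and 3 transversions over 19 sites: P = 3/19 = 0.157895, Q = 3/19 = 0.157895.
d = −0.5·ln(0.526315) − 0.25·ln(0.684210) = −0.5·(-0.641855) − 0.25·(-0.379490) = 0.4158.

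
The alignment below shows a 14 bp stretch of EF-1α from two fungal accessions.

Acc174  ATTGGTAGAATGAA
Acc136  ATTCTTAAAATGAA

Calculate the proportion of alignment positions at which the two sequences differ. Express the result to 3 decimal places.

0.214

Mismatches occur at site 4 (G/C), site 5 (G/T), site 8 (G/A).
There are 3 differences over 14 sites, so p = 3/14 = 0.214.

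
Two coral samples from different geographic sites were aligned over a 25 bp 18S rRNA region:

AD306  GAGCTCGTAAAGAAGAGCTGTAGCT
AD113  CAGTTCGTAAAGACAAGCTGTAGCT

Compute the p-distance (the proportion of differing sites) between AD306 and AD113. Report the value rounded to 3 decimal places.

0.160

The sequences differ at positions 1 (G/C), 4 (C/T), 14 (A/C), 15 (G/A).
There are 4 differences over 25 sites, so p = 4/25 = 0.160.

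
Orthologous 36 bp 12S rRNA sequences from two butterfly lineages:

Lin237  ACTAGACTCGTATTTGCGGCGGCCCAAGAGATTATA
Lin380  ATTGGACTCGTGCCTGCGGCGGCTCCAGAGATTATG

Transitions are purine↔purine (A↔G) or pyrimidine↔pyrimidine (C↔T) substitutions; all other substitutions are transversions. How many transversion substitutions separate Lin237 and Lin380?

Differing sites — 2:C/T (Ti); 4:A/G (Ti); 12:A/G (Ti); 13:T/C (Ti); 14:T/C (Ti); 24:C/T (Ti); 26:A/C (Tv); 36:A/G (Ti).
Of the 8 differences, 7 transitions and 1 transversion, so the answer is 1.

1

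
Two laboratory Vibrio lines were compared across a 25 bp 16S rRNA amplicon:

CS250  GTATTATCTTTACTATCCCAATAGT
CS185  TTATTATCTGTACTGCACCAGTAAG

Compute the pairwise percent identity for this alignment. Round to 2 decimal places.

68.00%

The sequences differ at positions 1 (G/T), 10 (T/G), 15 (A/G), 16 (T/C), 17 (C/A), 21 (A/G), 24 (G/A), 25 (T/G).
17 of the 25 sites match, so the percent identity is 17/25 × 100 = 68.00%.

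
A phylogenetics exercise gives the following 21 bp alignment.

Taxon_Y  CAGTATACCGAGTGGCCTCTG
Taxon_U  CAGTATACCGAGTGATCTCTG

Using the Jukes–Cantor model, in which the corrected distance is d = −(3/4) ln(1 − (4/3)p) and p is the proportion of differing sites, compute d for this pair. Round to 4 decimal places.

The sequences differ at positions 15 (G/A), 16 (C/T).
p = 2/21 = 0.095238.
d = −0.75 · ln(1 − (4/3)·0.095238) = −0.75 · ln(0.873016) = −0.75 · (-0.135801) = 0.1019.

0.1019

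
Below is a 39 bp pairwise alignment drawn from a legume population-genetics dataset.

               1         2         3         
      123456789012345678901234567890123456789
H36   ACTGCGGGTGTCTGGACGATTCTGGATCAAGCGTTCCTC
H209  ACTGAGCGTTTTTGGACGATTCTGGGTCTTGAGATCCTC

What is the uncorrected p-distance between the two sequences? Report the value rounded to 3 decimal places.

Mismatches occur at site 5 (C↔A), site 7 (G↔C), site 10 (G↔T), site 12 (C↔T), site 26 (A↔G), site 29 (A↔T), site 30 (A↔T), site 32 (C↔A), site 34 (T↔A).
There are 9 differences over 39 sites, so p = 9/39 = 0.231.

0.231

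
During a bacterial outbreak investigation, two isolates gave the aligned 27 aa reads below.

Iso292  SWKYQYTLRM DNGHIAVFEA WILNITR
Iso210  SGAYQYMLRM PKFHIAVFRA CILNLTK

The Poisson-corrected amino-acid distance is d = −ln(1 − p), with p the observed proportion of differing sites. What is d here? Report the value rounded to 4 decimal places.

Mismatches occur at site 2 (W→G), site 3 (K→A), site 7 (T→M), site 11 (D→P), site 12 (N→K), site 13 (G→F), site 19 (E→R), site 21 (W→C), site 25 (I→L), site 27 (R→K).
p = 10/27 = 0.370370.
d = −ln(1 − 0.370370) = −ln(0.629630) = 0.4626.

0.4626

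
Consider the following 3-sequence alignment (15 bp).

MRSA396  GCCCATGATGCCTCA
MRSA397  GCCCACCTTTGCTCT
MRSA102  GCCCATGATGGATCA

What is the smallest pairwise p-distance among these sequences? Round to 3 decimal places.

0.133

Pairwise Hamming distances:
  MRSA396 vs MRSA397: 6
  MRSA396 vs MRSA102: 2
  MRSA397 vs MRSA102: 6
The smallest is 2 mismatches, between MRSA396 and MRSA102; p = 2/15 = 0.133.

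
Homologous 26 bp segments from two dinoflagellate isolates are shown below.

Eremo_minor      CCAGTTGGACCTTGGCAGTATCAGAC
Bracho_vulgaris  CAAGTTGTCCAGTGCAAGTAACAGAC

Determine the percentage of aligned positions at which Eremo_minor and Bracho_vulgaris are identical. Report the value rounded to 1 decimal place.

Mismatches occur at site 2 (C↔A), site 8 (G↔T), site 9 (A↔C), site 11 (C↔A), site 12 (T↔G), site 15 (G↔C), site 16 (C↔A), site 21 (T↔A).
18 of the 26 sites match, so the percent identity is 18/26 × 100 = 69.2%.

69.2%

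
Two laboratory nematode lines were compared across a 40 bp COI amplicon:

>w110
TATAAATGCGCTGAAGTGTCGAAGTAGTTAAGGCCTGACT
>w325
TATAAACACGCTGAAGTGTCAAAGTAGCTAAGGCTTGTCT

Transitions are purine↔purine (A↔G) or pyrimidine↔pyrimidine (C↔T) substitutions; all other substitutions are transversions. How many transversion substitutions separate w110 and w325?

Mismatches occur at site 7 (T↔C, transition), site 8 (G↔A, transition), site 21 (G↔A, transition), site 28 (T↔C, transition), site 35 (C↔T, transition), site 38 (A↔T, transversion).
Of the 6 differences, 5 transitions and 1 transversion, so the answer is 1.

1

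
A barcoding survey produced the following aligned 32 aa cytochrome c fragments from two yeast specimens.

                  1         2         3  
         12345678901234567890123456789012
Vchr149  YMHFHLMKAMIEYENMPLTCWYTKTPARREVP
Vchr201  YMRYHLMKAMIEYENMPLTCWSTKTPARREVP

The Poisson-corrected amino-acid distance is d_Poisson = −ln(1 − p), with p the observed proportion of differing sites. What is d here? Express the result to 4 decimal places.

0.0984

The sequences differ at positions 3 (H/R), 4 (F/Y), 22 (Y/S).
p = 3/32 = 0.093750.
d = −ln(1 − 0.093750) = −ln(0.906250) = 0.0984.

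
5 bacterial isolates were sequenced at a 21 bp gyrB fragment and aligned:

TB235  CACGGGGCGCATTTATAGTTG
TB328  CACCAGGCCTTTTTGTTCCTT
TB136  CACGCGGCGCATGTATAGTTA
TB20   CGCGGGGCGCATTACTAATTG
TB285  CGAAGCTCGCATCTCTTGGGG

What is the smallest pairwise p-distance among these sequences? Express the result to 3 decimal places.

0.143

Pairwise Hamming distances:
  TB235 vs TB328: 10
  TB235 vs TB136: 3
  TB235 vs TB20: 4
  TB235 vs TB285: 10
  TB328 vs TB136: 11
  TB328 vs TB20: 12
  TB328 vs TB285: 15
  TB136 vs TB20: 7
  TB136 vs TB285: 12
  TB20 vs TB285: 10
The smallest is 3 mismatches, between TB235 and TB136; p = 3/21 = 0.143.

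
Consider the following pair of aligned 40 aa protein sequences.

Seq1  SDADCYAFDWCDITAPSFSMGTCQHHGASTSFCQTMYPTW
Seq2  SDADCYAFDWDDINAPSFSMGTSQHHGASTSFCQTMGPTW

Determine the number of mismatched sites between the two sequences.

4

Mismatches occur at site 11 (C/D), site 14 (T/N), site 23 (C/S), site 37 (Y/G).
That gives 4 mismatches out of 40 aligned sites, so the Hamming distance is 4.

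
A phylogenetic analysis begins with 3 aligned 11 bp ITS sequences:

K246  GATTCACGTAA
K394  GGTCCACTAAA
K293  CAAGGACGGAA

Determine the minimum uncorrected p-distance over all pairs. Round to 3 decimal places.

Pairwise Hamming distances:
  K246 vs K394: 4
  K246 vs K293: 5
  K394 vs K293: 7
The smallest is 4 mismatches, between K246 and K394; p = 4/11 = 0.364.

0.364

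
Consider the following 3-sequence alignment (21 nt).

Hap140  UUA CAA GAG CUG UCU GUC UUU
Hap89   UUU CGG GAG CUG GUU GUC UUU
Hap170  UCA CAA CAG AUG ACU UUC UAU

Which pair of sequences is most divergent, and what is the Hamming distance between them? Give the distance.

Pairwise Hamming distances:
  Hap140 vs Hap89: 5
  Hap140 vs Hap170: 6
  Hap89 vs Hap170: 10
The largest is 10, between Hap89 and Hap170.

10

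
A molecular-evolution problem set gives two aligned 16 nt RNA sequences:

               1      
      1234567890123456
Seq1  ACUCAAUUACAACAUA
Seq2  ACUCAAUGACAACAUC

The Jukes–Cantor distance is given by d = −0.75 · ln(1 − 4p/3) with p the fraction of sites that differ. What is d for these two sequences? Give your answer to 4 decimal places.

0.1367

Mismatches occur at site 8 (U→G), site 16 (A→C).
p = 2/16 = 0.125000.
d = −0.75 · ln(1 − (4/3)·0.125000) = −0.75 · ln(0.833333) = −0.75 · (-0.182322) = 0.1367.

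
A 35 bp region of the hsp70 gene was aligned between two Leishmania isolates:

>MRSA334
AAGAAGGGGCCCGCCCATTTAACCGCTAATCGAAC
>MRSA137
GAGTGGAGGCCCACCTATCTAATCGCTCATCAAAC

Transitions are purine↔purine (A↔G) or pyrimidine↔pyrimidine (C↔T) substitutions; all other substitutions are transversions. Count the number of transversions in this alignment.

Mismatches occur at site 1 (A↔G, transition), site 4 (A↔T, transversion), site 5 (A↔G, transition), site 7 (G↔A, transition), site 13 (G↔A, transition), site 16 (C↔T, transition), site 19 (T↔C, transition), site 23 (C↔T, transition), site 28 (A↔C, transversion), site 32 (G↔A, transition).
Of the 10 differences, 8 transitions and 2 transversions, so the answer is 2.

2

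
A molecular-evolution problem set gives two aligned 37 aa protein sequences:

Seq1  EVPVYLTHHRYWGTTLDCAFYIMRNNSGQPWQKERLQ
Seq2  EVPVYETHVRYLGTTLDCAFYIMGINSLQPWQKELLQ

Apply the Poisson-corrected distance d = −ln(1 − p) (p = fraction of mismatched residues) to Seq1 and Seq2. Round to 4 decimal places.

Differing sites — 6:L/E; 9:H/V; 12:W/L; 24:R/G; 25:N/I; 28:G/L; 35:R/L.
p = 7/37 = 0.189189.
d = −ln(1 − 0.189189) = −ln(0.810811) = 0.2097.

0.2097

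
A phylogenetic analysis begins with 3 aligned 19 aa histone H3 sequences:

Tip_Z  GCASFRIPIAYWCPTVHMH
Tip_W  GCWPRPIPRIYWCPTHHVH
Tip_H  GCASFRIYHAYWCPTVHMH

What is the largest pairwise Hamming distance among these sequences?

9

Pairwise Hamming distances:
  Tip_Z vs Tip_W: 8
  Tip_Z vs Tip_H: 2
  Tip_W vs Tip_H: 9
The largest is 9, between Tip_W and Tip_H.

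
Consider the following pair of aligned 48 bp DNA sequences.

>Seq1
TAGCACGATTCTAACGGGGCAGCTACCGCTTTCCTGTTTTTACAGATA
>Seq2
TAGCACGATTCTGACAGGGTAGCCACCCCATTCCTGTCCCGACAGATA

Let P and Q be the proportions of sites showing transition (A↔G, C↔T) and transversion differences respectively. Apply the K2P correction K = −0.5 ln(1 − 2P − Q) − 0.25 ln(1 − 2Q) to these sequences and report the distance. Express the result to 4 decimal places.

0.2520

The sequences differ at positions 13 (A/G, transition), 16 (G/A, transition), 20 (C/T, transition), 24 (T/C, transition), 28 (G/C, transversion), 30 (T/A, transversion), 38 (T/C, transition), 39 (T/C, transition), 40 (T/C, transition), 41 (T/G, transversion).
Of the 10 differences, 7 transitions and 3 transversions over 48 sites: P = 7/48 = 0.145833, Q = 3/48 = 0.062500.
d = −0.5·ln(0.645834) − 0.25·ln(0.875000) = −0.5·(-0.437213) − 0.25·(-0.133531) = 0.2520.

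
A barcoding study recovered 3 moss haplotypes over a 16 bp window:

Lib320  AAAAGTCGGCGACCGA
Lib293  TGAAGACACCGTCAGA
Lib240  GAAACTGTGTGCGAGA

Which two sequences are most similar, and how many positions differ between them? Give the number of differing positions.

Pairwise Hamming distances:
  Lib320 vs Lib293: 7
  Lib320 vs Lib240: 8
  Lib293 vs Lib240: 10
The smallest is 7, between Lib320 and Lib293.

7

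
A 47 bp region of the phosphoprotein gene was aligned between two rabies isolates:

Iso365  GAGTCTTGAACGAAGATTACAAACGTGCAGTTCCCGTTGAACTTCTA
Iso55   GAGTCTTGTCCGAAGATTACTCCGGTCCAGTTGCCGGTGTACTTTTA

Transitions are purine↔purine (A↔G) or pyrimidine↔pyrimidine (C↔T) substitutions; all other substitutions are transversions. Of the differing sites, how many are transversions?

Differing sites — 9:A/T (Tv); 10:A/C (Tv); 21:A/T (Tv); 22:A/C (Tv); 23:A/C (Tv); 24:C/G (Tv); 27:G/C (Tv); 33:C/G (Tv); 37:T/G (Tv); 40:A/T (Tv); 45:C/T (Ti).
Of the 11 differences, 1 transition and 10 transversions, so the answer is 10.

10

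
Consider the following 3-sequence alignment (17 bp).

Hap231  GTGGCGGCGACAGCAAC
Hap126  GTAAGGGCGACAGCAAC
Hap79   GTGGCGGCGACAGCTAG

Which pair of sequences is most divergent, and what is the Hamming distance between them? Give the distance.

5

Pairwise Hamming distances:
  Hap231 vs Hap126: 3
  Hap231 vs Hap79: 2
  Hap126 vs Hap79: 5
The largest is 5, between Hap126 and Hap79.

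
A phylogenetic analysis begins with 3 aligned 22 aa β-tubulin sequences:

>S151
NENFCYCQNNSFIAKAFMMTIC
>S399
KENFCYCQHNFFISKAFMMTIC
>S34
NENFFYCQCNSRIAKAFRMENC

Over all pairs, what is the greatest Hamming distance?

Pairwise Hamming distances:
  S151 vs S399: 4
  S151 vs S34: 6
  S399 vs S34: 9
The largest is 9, between S399 and S34.

9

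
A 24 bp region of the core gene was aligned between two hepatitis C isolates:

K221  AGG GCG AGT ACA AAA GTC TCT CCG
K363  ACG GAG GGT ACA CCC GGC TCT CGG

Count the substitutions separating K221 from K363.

Differing sites — 2:G/C; 5:C/A; 7:A/G; 13:A/C; 14:A/C; 15:A/C; 17:T/G; 23:C/G.
That gives 8 mismatches out of 24 aligned sites, so the Hamming distance is 8.

8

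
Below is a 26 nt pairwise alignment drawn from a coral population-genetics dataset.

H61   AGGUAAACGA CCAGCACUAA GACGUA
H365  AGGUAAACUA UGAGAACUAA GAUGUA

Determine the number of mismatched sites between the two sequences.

5

Differing sites — 9:G/U; 11:C/U; 12:C/G; 15:C/A; 23:C/U.
That gives 5 mismatches out of 26 aligned sites, so the Hamming distance is 5.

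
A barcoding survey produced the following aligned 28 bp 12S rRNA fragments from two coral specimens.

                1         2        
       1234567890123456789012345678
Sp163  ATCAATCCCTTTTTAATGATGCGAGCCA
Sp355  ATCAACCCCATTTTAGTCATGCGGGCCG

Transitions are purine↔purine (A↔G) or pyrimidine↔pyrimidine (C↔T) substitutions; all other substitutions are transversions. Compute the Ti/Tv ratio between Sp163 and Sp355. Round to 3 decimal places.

Differing sites — 6:T/C (Ti); 10:T/A (Tv); 16:A/G (Ti); 18:G/C (Tv); 24:A/G (Ti); 28:A/G (Ti).
Of the 6 differences, 4 transitions and 2 transversions, so Ti/Tv = 4/2 = 2.000.

2.000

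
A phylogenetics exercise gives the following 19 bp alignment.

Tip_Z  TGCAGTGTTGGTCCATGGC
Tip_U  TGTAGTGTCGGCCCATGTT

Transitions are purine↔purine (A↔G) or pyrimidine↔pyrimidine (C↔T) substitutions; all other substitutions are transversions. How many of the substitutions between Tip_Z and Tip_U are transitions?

4

Mismatches occur at site 3 (C→T, transition), site 9 (T→C, transition), site 12 (T→C, transition), site 18 (G→T, transversion), site 19 (C→T, transition).
Of the 5 differences, 4 transitions and 1 transversion, so the answer is 4.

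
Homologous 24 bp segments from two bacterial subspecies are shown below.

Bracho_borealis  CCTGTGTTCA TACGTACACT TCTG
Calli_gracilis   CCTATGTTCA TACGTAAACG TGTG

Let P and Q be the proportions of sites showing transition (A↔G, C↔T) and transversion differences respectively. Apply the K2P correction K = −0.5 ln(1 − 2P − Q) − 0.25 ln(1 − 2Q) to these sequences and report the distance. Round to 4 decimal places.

0.1887

The sequences differ at positions 4 (G/A, transition), 17 (C/A, transversion), 20 (T/G, transversion), 22 (C/G, transversion).
Of the 4 differences, 1 transition and 3 transversions over 24 sites: P = 1/24 = 0.041667, Q = 3/24 = 0.125000.
d = −0.5·ln(0.791666) − 0.25·ln(0.750000) = −0.5·(-0.233616) − 0.25·(-0.287682) = 0.1887.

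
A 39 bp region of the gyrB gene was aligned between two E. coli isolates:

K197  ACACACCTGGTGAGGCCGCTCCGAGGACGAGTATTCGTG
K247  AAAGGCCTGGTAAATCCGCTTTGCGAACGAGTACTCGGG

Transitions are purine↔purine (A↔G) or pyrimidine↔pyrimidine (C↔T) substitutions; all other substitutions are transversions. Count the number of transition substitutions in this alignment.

7

Mismatches occur at site 2 (C↔A, transversion), site 4 (C↔G, transversion), site 5 (A↔G, transition), site 12 (G↔A, transition), site 14 (G↔A, transition), site 15 (G↔T, transversion), site 21 (C↔T, transition), site 22 (C↔T, transition), site 24 (A↔C, transversion), site 26 (G↔A, transition), site 34 (T↔C, transition), site 38 (T↔G, transversion).
Of the 12 differences, 7 transitions and 5 transversions, so the answer is 7.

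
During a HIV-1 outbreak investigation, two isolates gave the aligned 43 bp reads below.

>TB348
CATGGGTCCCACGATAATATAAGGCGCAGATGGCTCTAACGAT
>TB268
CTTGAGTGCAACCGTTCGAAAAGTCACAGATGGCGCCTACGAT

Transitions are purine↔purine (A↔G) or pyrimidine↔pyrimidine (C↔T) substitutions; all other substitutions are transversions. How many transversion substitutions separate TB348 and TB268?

11

The sequences differ at positions 2 (A/T, transversion), 5 (G/A, transition), 8 (C/G, transversion), 10 (C/A, transversion), 13 (G/C, transversion), 14 (A/G, transition), 16 (A/T, transversion), 17 (A/C, transversion), 18 (T/G, transversion), 20 (T/A, transversion), 24 (G/T, transversion), 26 (G/A, transition), 35 (T/G, transversion), 37 (T/C, transition), 38 (A/T, transversion).
Of the 15 differences, 4 transitions and 11 transversions, so the answer is 11.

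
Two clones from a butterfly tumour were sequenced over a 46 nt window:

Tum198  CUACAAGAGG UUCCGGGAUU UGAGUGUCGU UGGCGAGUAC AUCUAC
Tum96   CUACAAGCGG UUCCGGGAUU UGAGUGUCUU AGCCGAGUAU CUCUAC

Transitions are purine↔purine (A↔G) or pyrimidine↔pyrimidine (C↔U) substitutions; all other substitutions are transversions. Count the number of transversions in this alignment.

5

The sequences differ at positions 8 (A/C, transversion), 29 (G/U, transversion), 31 (U/A, transversion), 33 (G/C, transversion), 40 (C/U, transition), 41 (A/C, transversion).
Of the 6 differences, 1 transition and 5 transversions, so the answer is 5.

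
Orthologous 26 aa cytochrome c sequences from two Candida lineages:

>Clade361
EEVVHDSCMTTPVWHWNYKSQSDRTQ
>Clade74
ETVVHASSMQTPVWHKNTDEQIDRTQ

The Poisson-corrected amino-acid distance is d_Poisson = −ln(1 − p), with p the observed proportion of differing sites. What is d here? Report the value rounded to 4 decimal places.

0.4249

Differing sites — 2:E/T; 6:D/A; 8:C/S; 10:T/Q; 16:W/K; 18:Y/T; 19:K/D; 20:S/E; 22:S/I.
p = 9/26 = 0.346154.
d = −ln(1 − 0.346154) = −ln(0.653846) = 0.4249.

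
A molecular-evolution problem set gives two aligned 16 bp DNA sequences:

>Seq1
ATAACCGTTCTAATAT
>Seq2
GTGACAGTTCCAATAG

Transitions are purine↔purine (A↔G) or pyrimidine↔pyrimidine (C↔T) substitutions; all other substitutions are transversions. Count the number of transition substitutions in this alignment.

Mismatches occur at site 1 (A→G, transition), site 3 (A→G, transition), site 6 (C→A, transversion), site 11 (T→C, transition), site 16 (T→G, transversion).
Of the 5 differences, 3 transitions and 2 transversions, so the answer is 3.

3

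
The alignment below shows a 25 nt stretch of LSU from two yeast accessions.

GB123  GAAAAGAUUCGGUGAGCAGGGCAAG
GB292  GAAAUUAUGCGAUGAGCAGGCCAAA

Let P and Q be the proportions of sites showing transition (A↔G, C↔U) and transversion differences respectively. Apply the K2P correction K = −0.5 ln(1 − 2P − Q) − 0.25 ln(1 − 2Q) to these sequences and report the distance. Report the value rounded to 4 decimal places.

0.2892

Mismatches occur at site 5 (A→U, transversion), site 6 (G→U, transversion), site 9 (U→G, transversion), site 12 (G→A, transition), site 21 (G→C, transversion), site 25 (G→A, transition).
Of the 6 differences, 2 transitions and 4 transversions over 25 sites: P = 2/25 = 0.080000, Q = 4/25 = 0.160000.
d = −0.5·ln(0.680000) − 0.25·ln(0.680000) = −0.5·(-0.385662) − 0.25·(-0.385662) = 0.2892.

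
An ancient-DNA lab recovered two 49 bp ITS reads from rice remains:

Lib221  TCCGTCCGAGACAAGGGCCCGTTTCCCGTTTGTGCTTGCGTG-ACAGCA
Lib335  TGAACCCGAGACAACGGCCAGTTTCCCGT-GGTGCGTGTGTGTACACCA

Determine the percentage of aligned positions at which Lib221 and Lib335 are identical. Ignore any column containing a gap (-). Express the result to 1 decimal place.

78.7%

Excluding the 2 gap columns leaves 47 comparable sites.
Mismatches occur at site 2 (C→G), site 3 (C→A), site 4 (G→A), site 5 (T→C), site 15 (G→C), site 20 (C→A), site 31 (T→G), site 36 (T→G), site 39 (C→T), site 47 (G→C).
37 of the 47 comparable sites match, so the percent identity is 37/47 × 100 = 78.7%.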